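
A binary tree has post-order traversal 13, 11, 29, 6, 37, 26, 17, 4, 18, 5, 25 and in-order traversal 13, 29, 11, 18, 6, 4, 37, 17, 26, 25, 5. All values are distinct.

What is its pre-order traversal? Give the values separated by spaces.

The last element of post-order is the root; it splits in-order into left and right subtrees.
Root 25: left subtree has 9 nodes {13, 29, 11, 18, 6, 4, 37, 17, 26}, right has 1 {5}.
  Root 18: left subtree has 3 nodes {13, 29, 11}, right has 5 {6, 4, 37, 17, 26}.
    Root 29: left subtree has 1 node {13}, right has 1 {11}.
    Root 4: left subtree has 1 node {6}, right has 3 {37, 17, 26}.
      Root 17: left subtree has 1 node {37}, right has 1 {26}.

25 18 29 13 11 4 6 17 37 26 5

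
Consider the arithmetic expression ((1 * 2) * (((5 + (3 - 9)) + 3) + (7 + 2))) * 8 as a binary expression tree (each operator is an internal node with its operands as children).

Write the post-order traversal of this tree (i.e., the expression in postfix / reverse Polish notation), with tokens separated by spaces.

Post-order on an expression tree gives postfix notation: for each operator, emit left operand, right operand, then the operator.

1 2 * 5 3 9 - + 3 + 7 2 + + * 8 *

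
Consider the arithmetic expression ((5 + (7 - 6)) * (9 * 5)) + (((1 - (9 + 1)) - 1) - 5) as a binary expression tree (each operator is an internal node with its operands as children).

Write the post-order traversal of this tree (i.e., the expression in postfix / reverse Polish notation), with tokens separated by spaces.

Post-order on an expression tree gives postfix notation: for each operator, emit left operand, right operand, then the operator.

5 7 6 - + 9 5 * * 1 9 1 + - 1 - 5 - +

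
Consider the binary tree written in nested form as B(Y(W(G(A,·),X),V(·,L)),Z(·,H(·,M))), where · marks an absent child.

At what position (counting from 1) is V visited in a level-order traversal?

Level-order visits nodes level by level from the root, left to right within each level.
Level 0: B
Level 1: Y, Z
Level 2: W, V, H
Level 3: G, X, L, M
Level 4: A
Full level-order sequence: B, Y, Z, W, V, H, G, X, L, M, A.

5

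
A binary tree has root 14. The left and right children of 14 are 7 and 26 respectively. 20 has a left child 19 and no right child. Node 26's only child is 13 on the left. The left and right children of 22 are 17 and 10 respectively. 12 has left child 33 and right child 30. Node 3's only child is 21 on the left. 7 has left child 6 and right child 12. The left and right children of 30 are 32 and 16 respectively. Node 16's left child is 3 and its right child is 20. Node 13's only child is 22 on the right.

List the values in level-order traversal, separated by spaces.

14 7 26 6 12 13 33 30 22 32 16 17 10 3 20 21 19

Level-order visits nodes level by level from the root, left to right within each level.
Level 0: 14
Level 1: 7, 26
Level 2: 6, 12, 13
Level 3: 33, 30, 22
Level 4: 32, 16, 17, 10
Level 5: 3, 20
Level 6: 21, 19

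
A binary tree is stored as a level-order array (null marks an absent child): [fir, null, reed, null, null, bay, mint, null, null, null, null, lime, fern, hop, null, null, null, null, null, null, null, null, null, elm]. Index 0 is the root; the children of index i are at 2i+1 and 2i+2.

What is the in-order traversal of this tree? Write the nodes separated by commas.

fir, elm, lime, bay, fern, reed, hop, mint

In-order visits the left subtree, then the node, then the right subtree.
At fir: no left child.
Visit fir.
At fir: go right to reed.
  At reed: go left to bay.
    At bay: go left to lime.
      At lime: go left to elm.
        elm is a leaf — visit elm.
      Visit lime.
      At lime: no right child.
    Visit bay.
    At bay: go right to fern.
      fern is a leaf — visit fern.
  Visit reed.
  At reed: go right to mint.
    At mint: go left to hop.
      hop is a leaf — visit hop.
    Visit mint.
    At mint: no right child.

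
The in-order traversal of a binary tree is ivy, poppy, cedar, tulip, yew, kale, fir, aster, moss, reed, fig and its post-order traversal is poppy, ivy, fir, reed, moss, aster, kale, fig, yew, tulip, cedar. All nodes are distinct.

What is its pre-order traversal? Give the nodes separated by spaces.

cedar ivy poppy tulip yew fig kale aster fir moss reed

The last element of post-order is the root; it splits in-order into left and right subtrees.
Root cedar: left subtree has 2 nodes {ivy, poppy}, right has 8 {tulip, yew, kale, fir, aster, moss, reed, fig}.
  Root ivy: left subtree has 0 nodes { }, right has 1 {poppy}.
  Root tulip: left subtree has 0 nodes { }, right has 7 {yew, kale, fir, aster, moss, reed, fig}.
    Root yew: left subtree has 0 nodes { }, right has 6 {kale, fir, aster, moss, reed, fig}.
      Root fig: left subtree has 5 nodes {kale, fir, aster, moss, reed}, right has 0 { }.
        Root kale: left subtree has 0 nodes { }, right has 4 {fir, aster, moss, reed}.
          Root aster: left subtree has 1 node {fir}, right has 2 {moss, reed}.
            Root moss: left subtree has 0 nodes { }, right has 1 {reed}.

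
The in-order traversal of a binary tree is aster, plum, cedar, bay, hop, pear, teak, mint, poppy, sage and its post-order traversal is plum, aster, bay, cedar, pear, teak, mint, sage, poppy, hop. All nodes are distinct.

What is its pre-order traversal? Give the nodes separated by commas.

hop, cedar, aster, plum, bay, poppy, mint, teak, pear, sage

The last element of post-order is the root; it splits in-order into left and right subtrees.
Root hop: left subtree has 4 nodes {aster, plum, cedar, bay}, right has 5 {pear, teak, mint, poppy, sage}.
  Root cedar: left subtree has 2 nodes {aster, plum}, right has 1 {bay}.
    Root aster: left subtree has 0 nodes { }, right has 1 {plum}.
  Root poppy: left subtree has 3 nodes {pear, teak, mint}, right has 1 {sage}.
    Root mint: left subtree has 2 nodes {pear, teak}, right has 0 { }.
      Root teak: left subtree has 1 node {pear}, right has 0 { }.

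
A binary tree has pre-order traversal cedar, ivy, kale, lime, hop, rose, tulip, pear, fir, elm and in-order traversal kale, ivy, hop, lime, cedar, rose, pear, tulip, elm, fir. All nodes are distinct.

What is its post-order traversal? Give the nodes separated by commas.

kale, hop, lime, ivy, pear, elm, fir, tulip, rose, cedar

The first element of pre-order is the root; it splits in-order into left and right subtrees.
Root cedar: left subtree has 4 nodes {kale, ivy, hop, lime}, right has 5 {rose, pear, tulip, elm, fir}.
  Root ivy: left subtree has 1 node {kale}, right has 2 {hop, lime}.
    Root lime: left subtree has 1 node {hop}, right has 0 { }.
  Root rose: left subtree has 0 nodes { }, right has 4 {pear, tulip, elm, fir}.
    Root tulip: left subtree has 1 node {pear}, right has 2 {elm, fir}.
      Root fir: left subtree has 1 node {elm}, right has 0 { }.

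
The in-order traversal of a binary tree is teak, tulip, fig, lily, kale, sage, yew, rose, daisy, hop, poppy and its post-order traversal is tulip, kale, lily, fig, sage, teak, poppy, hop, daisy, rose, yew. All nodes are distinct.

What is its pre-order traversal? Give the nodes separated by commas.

The last element of post-order is the root; it splits in-order into left and right subtrees.
Root yew: left subtree has 6 nodes {teak, tulip, fig, lily, kale, sage}, right has 4 {rose, daisy, hop, poppy}.
  Root teak: left subtree has 0 nodes { }, right has 5 {tulip, fig, lily, kale, sage}.
    Root sage: left subtree has 4 nodes {tulip, fig, lily, kale}, right has 0 { }.
      Root fig: left subtree has 1 node {tulip}, right has 2 {lily, kale}.
        Root lily: left subtree has 0 nodes { }, right has 1 {kale}.
  Root rose: left subtree has 0 nodes { }, right has 3 {daisy, hop, poppy}.
    Root daisy: left subtree has 0 nodes { }, right has 2 {hop, poppy}.
      Root hop: left subtree has 0 nodes { }, right has 1 {poppy}.

yew, teak, sage, fig, tulip, lily, kale, rose, daisy, hop, poppy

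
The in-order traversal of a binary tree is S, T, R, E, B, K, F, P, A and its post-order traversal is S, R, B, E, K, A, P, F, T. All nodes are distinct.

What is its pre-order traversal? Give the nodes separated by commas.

T, S, F, K, E, R, B, P, A

The last element of post-order is the root; it splits in-order into left and right subtrees.
Root T: left subtree has 1 node {S}, right has 7 {R, E, B, K, F, P, A}.
  Root F: left subtree has 4 nodes {R, E, B, K}, right has 2 {P, A}.
    Root K: left subtree has 3 nodes {R, E, B}, right has 0 { }.
      Root E: left subtree has 1 node {R}, right has 1 {B}.
    Root P: left subtree has 0 nodes { }, right has 1 {A}.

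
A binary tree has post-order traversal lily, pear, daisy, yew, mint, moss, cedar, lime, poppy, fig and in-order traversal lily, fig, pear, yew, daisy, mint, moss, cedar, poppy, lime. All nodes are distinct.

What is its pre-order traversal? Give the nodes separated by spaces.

fig lily poppy cedar moss mint yew pear daisy lime

The last element of post-order is the root; it splits in-order into left and right subtrees.
Root fig: left subtree has 1 node {lily}, right has 8 {pear, yew, daisy, mint, moss, cedar, poppy, lime}.
  Root poppy: left subtree has 6 nodes {pear, yew, daisy, mint, moss, cedar}, right has 1 {lime}.
    Root cedar: left subtree has 5 nodes {pear, yew, daisy, mint, moss}, right has 0 { }.
      Root moss: left subtree has 4 nodes {pear, yew, daisy, mint}, right has 0 { }.
        Root mint: left subtree has 3 nodes {pear, yew, daisy}, right has 0 { }.
          Root yew: left subtree has 1 node {pear}, right has 1 {daisy}.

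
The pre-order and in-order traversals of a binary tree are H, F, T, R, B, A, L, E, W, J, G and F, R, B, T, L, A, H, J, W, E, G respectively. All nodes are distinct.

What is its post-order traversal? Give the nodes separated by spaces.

B R L A T F J W G E H

The first element of pre-order is the root; it splits in-order into left and right subtrees.
Root H: left subtree has 6 nodes {F, R, B, T, L, A}, right has 4 {J, W, E, G}.
  Root F: left subtree has 0 nodes { }, right has 5 {R, B, T, L, A}.
    Root T: left subtree has 2 nodes {R, B}, right has 2 {L, A}.
      Root R: left subtree has 0 nodes { }, right has 1 {B}.
      Root A: left subtree has 1 node {L}, right has 0 { }.
  Root E: left subtree has 2 nodes {J, W}, right has 1 {G}.
    Root W: left subtree has 1 node {J}, right has 0 { }.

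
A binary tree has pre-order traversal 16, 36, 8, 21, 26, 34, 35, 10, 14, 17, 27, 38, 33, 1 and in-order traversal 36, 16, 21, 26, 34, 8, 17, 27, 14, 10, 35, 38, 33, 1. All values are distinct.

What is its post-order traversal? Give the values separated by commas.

The first element of pre-order is the root; it splits in-order into left and right subtrees.
Root 16: left subtree has 1 node {36}, right has 12 {21, 26, 34, 8, 17, 27, 14, 10, 35, 38, 33, 1}.
  Root 8: left subtree has 3 nodes {21, 26, 34}, right has 8 {17, 27, 14, 10, 35, 38, 33, 1}.
    Root 21: left subtree has 0 nodes { }, right has 2 {26, 34}.
      Root 26: left subtree has 0 nodes { }, right has 1 {34}.
    Root 35: left subtree has 4 nodes {17, 27, 14, 10}, right has 3 {38, 33, 1}.
      Root 10: left subtree has 3 nodes {17, 27, 14}, right has 0 { }.
        Root 14: left subtree has 2 nodes {17, 27}, right has 0 { }.
          Root 17: left subtree has 0 nodes { }, right has 1 {27}.
      Root 38: left subtree has 0 nodes { }, right has 2 {33, 1}.
        Root 33: left subtree has 0 nodes { }, right has 1 {1}.

36, 34, 26, 21, 27, 17, 14, 10, 1, 33, 38, 35, 8, 16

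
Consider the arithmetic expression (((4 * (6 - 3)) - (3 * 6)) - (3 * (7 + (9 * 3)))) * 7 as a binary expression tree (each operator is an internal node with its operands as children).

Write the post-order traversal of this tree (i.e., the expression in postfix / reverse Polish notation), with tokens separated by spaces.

4 6 3 - * 3 6 * - 3 7 9 3 * + * - 7 *

Post-order on an expression tree gives postfix notation: for each operator, emit left operand, right operand, then the operator.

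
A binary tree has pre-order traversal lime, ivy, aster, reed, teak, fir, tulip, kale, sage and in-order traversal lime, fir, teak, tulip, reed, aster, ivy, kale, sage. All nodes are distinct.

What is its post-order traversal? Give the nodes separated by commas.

fir, tulip, teak, reed, aster, sage, kale, ivy, lime

The first element of pre-order is the root; it splits in-order into left and right subtrees.
Root lime: left subtree has 0 nodes { }, right has 8 {fir, teak, tulip, reed, aster, ivy, kale, sage}.
  Root ivy: left subtree has 5 nodes {fir, teak, tulip, reed, aster}, right has 2 {kale, sage}.
    Root aster: left subtree has 4 nodes {fir, teak, tulip, reed}, right has 0 { }.
      Root reed: left subtree has 3 nodes {fir, teak, tulip}, right has 0 { }.
        Root teak: left subtree has 1 node {fir}, right has 1 {tulip}.
    Root kale: left subtree has 0 nodes { }, right has 1 {sage}.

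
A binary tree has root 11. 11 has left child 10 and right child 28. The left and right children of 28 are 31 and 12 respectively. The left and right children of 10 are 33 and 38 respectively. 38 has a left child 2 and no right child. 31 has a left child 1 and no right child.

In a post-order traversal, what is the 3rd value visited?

38

Post-order visits the left subtree, then the right subtree, then the node.
At 11: go left to 10.
  At 10: go left to 33.
    33 is a leaf — visit 33.
  At 10: go right to 38.
    At 38: go left to 2.
      2 is a leaf — visit 2.
    At 38: no right child.
    Visit 38.
  Visit 10.
At 11: go right to 28.
  At 28: go left to 31.
    At 31: go left to 1.
      1 is a leaf — visit 1.
    At 31: no right child.
    Visit 31.
  At 28: go right to 12.
    12 is a leaf — visit 12.
  Visit 28.
Visit 11.
Full post-order sequence: 33, 2, 38, 10, 1, 31, 12, 28, 11.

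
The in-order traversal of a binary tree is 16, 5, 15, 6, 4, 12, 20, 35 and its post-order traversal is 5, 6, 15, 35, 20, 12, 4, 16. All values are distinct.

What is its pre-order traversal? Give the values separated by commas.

The last element of post-order is the root; it splits in-order into left and right subtrees.
Root 16: left subtree has 0 nodes { }, right has 7 {5, 15, 6, 4, 12, 20, 35}.
  Root 4: left subtree has 3 nodes {5, 15, 6}, right has 3 {12, 20, 35}.
    Root 15: left subtree has 1 node {5}, right has 1 {6}.
    Root 12: left subtree has 0 nodes { }, right has 2 {20, 35}.
      Root 20: left subtree has 0 nodes { }, right has 1 {35}.

16, 4, 15, 5, 6, 12, 20, 35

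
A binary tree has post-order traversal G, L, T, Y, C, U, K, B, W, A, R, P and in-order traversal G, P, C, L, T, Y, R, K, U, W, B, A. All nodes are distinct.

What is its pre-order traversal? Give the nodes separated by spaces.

The last element of post-order is the root; it splits in-order into left and right subtrees.
Root P: left subtree has 1 node {G}, right has 10 {C, L, T, Y, R, K, U, W, B, A}.
  Root R: left subtree has 4 nodes {C, L, T, Y}, right has 5 {K, U, W, B, A}.
    Root C: left subtree has 0 nodes { }, right has 3 {L, T, Y}.
      Root Y: left subtree has 2 nodes {L, T}, right has 0 { }.
        Root T: left subtree has 1 node {L}, right has 0 { }.
    Root A: left subtree has 4 nodes {K, U, W, B}, right has 0 { }.
      Root W: left subtree has 2 nodes {K, U}, right has 1 {B}.
        Root K: left subtree has 0 nodes { }, right has 1 {U}.

P G R C Y T L A W K U B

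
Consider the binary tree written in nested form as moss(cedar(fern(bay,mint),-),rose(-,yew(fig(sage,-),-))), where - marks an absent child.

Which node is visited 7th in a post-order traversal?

yew

Post-order visits the left subtree, then the right subtree, then the node.
At moss: go left to cedar.
  At cedar: go left to fern.
    At fern: go left to bay.
      bay is a leaf — visit bay.
    At fern: go right to mint.
      mint is a leaf — visit mint.
    Visit fern.
  At cedar: no right child.
  Visit cedar.
At moss: go right to rose.
  At rose: no left child.
  At rose: go right to yew.
    At yew: go left to fig.
      At fig: go left to sage.
        sage is a leaf — visit sage.
      At fig: no right child.
      Visit fig.
    At yew: no right child.
    Visit yew.
  Visit rose.
Visit moss.
Full post-order sequence: bay, mint, fern, cedar, sage, fig, yew, rose, moss.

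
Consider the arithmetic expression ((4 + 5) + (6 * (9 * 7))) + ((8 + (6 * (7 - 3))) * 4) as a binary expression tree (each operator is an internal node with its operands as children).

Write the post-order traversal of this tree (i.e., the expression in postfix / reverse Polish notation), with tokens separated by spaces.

Post-order on an expression tree gives postfix notation: for each operator, emit left operand, right operand, then the operator.

4 5 + 6 9 7 * * + 8 6 7 3 - * + 4 * +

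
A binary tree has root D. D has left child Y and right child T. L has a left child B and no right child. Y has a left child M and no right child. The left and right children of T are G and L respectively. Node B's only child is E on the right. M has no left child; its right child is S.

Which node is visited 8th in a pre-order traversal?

B

Pre-order visits the node, then its left subtree, then its right subtree.
Visit D.
At D: go left to Y.
  Visit Y.
  At Y: go left to M.
    Visit M.
    At M: no left child.
    At M: go right to S.
      S is a leaf — visit S.
  At Y: no right child.
At D: go right to T.
  Visit T.
  At T: go left to G.
    G is a leaf — visit G.
  At T: go right to L.
    Visit L.
    At L: go left to B.
      Visit B.
      At B: no left child.
      At B: go right to E.
        E is a leaf — visit E.
    At L: no right child.
Full pre-order sequence: D, Y, M, S, T, G, L, B, E.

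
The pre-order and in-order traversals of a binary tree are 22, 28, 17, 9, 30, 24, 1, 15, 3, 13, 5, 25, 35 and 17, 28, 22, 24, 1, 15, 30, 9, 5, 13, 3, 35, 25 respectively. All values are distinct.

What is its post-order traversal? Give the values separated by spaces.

17 28 15 1 24 30 5 13 35 25 3 9 22

The first element of pre-order is the root; it splits in-order into left and right subtrees.
Root 22: left subtree has 2 nodes {17, 28}, right has 10 {24, 1, 15, 30, 9, 5, 13, 3, 35, 25}.
  Root 28: left subtree has 1 node {17}, right has 0 { }.
  Root 9: left subtree has 4 nodes {24, 1, 15, 30}, right has 5 {5, 13, 3, 35, 25}.
    Root 30: left subtree has 3 nodes {24, 1, 15}, right has 0 { }.
      Root 24: left subtree has 0 nodes { }, right has 2 {1, 15}.
        Root 1: left subtree has 0 nodes { }, right has 1 {15}.
    Root 3: left subtree has 2 nodes {5, 13}, right has 2 {35, 25}.
      Root 13: left subtree has 1 node {5}, right has 0 { }.
      Root 25: left subtree has 1 node {35}, right has 0 { }.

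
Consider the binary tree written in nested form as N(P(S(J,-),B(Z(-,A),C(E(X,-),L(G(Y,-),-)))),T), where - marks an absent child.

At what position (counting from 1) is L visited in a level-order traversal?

11

Level-order visits nodes level by level from the root, left to right within each level.
Level 0: N
Level 1: P, T
Level 2: S, B
Level 3: J, Z, C
Level 4: A, E, L
Level 5: X, G
Level 6: Y
Full level-order sequence: N, P, T, S, B, J, Z, C, A, E, L, X, G, Y.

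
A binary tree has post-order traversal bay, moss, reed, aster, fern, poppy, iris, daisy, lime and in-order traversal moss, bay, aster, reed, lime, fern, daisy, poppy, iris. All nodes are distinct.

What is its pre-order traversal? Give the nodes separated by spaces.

lime aster moss bay reed daisy fern iris poppy

The last element of post-order is the root; it splits in-order into left and right subtrees.
Root lime: left subtree has 4 nodes {moss, bay, aster, reed}, right has 4 {fern, daisy, poppy, iris}.
  Root aster: left subtree has 2 nodes {moss, bay}, right has 1 {reed}.
    Root moss: left subtree has 0 nodes { }, right has 1 {bay}.
  Root daisy: left subtree has 1 node {fern}, right has 2 {poppy, iris}.
    Root iris: left subtree has 1 node {poppy}, right has 0 { }.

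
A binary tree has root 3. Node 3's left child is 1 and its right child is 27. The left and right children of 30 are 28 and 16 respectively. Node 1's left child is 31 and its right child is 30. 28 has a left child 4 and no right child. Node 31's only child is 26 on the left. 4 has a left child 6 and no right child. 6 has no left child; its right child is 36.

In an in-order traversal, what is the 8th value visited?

In-order visits the left subtree, then the node, then the right subtree.
At 3: go left to 1.
  At 1: go left to 31.
    At 31: go left to 26.
      26 is a leaf — visit 26.
    Visit 31.
    At 31: no right child.
  Visit 1.
  At 1: go right to 30.
    At 30: go left to 28.
      At 28: go left to 4.
        At 4: go left to 6.
          At 6: no left child.
          Visit 6.
          At 6: go right to 36.
            36 is a leaf — visit 36.
        Visit 4.
        At 4: no right child.
      Visit 28.
      At 28: no right child.
    Visit 30.
    At 30: go right to 16.
      16 is a leaf — visit 16.
Visit 3.
At 3: go right to 27.
  27 is a leaf — visit 27.
Full in-order sequence: 26, 31, 1, 6, 36, 4, 28, 30, 16, 3, 27.

30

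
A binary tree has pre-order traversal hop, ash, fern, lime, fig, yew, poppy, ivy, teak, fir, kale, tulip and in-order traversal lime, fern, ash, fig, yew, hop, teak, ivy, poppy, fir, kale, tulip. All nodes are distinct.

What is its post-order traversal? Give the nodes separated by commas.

The first element of pre-order is the root; it splits in-order into left and right subtrees.
Root hop: left subtree has 5 nodes {lime, fern, ash, fig, yew}, right has 6 {teak, ivy, poppy, fir, kale, tulip}.
  Root ash: left subtree has 2 nodes {lime, fern}, right has 2 {fig, yew}.
    Root fern: left subtree has 1 node {lime}, right has 0 { }.
    Root fig: left subtree has 0 nodes { }, right has 1 {yew}.
  Root poppy: left subtree has 2 nodes {teak, ivy}, right has 3 {fir, kale, tulip}.
    Root ivy: left subtree has 1 node {teak}, right has 0 { }.
    Root fir: left subtree has 0 nodes { }, right has 2 {kale, tulip}.
      Root kale: left subtree has 0 nodes { }, right has 1 {tulip}.

lime, fern, yew, fig, ash, teak, ivy, tulip, kale, fir, poppy, hop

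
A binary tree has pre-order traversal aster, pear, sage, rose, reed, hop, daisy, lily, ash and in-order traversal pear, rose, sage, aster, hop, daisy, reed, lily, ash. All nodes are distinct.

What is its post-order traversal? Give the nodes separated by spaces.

rose sage pear daisy hop ash lily reed aster

The first element of pre-order is the root; it splits in-order into left and right subtrees.
Root aster: left subtree has 3 nodes {pear, rose, sage}, right has 5 {hop, daisy, reed, lily, ash}.
  Root pear: left subtree has 0 nodes { }, right has 2 {rose, sage}.
    Root sage: left subtree has 1 node {rose}, right has 0 { }.
  Root reed: left subtree has 2 nodes {hop, daisy}, right has 2 {lily, ash}.
    Root hop: left subtree has 0 nodes { }, right has 1 {daisy}.
    Root lily: left subtree has 0 nodes { }, right has 1 {ash}.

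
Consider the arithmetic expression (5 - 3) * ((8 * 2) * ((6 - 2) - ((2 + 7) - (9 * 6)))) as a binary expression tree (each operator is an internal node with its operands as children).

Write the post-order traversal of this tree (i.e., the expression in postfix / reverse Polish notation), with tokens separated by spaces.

Post-order on an expression tree gives postfix notation: for each operator, emit left operand, right operand, then the operator.

5 3 - 8 2 * 6 2 - 2 7 + 9 6 * - - * *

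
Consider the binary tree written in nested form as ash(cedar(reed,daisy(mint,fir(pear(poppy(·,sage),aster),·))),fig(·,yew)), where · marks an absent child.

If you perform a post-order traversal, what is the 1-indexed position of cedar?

9

Post-order visits the left subtree, then the right subtree, then the node.
At ash: go left to cedar.
  At cedar: go left to reed.
    reed is a leaf — visit reed.
  At cedar: go right to daisy.
    At daisy: go left to mint.
      mint is a leaf — visit mint.
    At daisy: go right to fir.
      At fir: go left to pear.
        At pear: go left to poppy.
          At poppy: no left child.
          At poppy: go right to sage.
            sage is a leaf — visit sage.
          Visit poppy.
        At pear: go right to aster.
          aster is a leaf — visit aster.
        Visit pear.
      At fir: no right child.
      Visit fir.
    Visit daisy.
  Visit cedar.
At ash: go right to fig.
  At fig: no left child.
  At fig: go right to yew.
    yew is a leaf — visit yew.
  Visit fig.
Visit ash.
Full post-order sequence: reed, mint, sage, poppy, aster, pear, fir, daisy, cedar, yew, fig, ash.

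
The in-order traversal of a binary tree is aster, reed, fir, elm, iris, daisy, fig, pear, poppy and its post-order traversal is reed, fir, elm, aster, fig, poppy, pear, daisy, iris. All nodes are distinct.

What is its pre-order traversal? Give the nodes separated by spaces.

iris aster elm fir reed daisy pear fig poppy

The last element of post-order is the root; it splits in-order into left and right subtrees.
Root iris: left subtree has 4 nodes {aster, reed, fir, elm}, right has 4 {daisy, fig, pear, poppy}.
  Root aster: left subtree has 0 nodes { }, right has 3 {reed, fir, elm}.
    Root elm: left subtree has 2 nodes {reed, fir}, right has 0 { }.
      Root fir: left subtree has 1 node {reed}, right has 0 { }.
  Root daisy: left subtree has 0 nodes { }, right has 3 {fig, pear, poppy}.
    Root pear: left subtree has 1 node {fig}, right has 1 {poppy}.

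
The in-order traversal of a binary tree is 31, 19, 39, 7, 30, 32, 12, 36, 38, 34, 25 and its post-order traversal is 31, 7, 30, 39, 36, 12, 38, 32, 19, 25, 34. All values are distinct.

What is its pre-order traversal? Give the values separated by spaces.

The last element of post-order is the root; it splits in-order into left and right subtrees.
Root 34: left subtree has 9 nodes {31, 19, 39, 7, 30, 32, 12, 36, 38}, right has 1 {25}.
  Root 19: left subtree has 1 node {31}, right has 7 {39, 7, 30, 32, 12, 36, 38}.
    Root 32: left subtree has 3 nodes {39, 7, 30}, right has 3 {12, 36, 38}.
      Root 39: left subtree has 0 nodes { }, right has 2 {7, 30}.
        Root 30: left subtree has 1 node {7}, right has 0 { }.
      Root 38: left subtree has 2 nodes {12, 36}, right has 0 { }.
        Root 12: left subtree has 0 nodes { }, right has 1 {36}.

34 19 31 32 39 30 7 38 12 36 25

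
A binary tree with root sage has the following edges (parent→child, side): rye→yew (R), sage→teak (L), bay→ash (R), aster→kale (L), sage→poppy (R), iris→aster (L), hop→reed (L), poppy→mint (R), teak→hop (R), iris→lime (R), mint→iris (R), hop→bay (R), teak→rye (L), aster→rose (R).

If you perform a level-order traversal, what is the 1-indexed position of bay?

Level-order visits nodes level by level from the root, left to right within each level.
Level 0: sage
Level 1: teak, poppy
Level 2: rye, hop, mint
Level 3: yew, reed, bay, iris
Level 4: ash, aster, lime
Level 5: kale, rose
Full level-order sequence: sage, teak, poppy, rye, hop, mint, yew, reed, bay, iris, ash, aster, lime, kale, rose.

9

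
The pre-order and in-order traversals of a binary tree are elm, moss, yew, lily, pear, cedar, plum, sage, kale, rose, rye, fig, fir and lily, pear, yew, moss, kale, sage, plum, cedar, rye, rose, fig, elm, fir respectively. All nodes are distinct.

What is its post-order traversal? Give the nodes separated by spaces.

The first element of pre-order is the root; it splits in-order into left and right subtrees.
Root elm: left subtree has 11 nodes {lily, pear, yew, moss, kale, sage, plum, cedar, rye, rose, fig}, right has 1 {fir}.
  Root moss: left subtree has 3 nodes {lily, pear, yew}, right has 7 {kale, sage, plum, cedar, rye, rose, fig}.
    Root yew: left subtree has 2 nodes {lily, pear}, right has 0 { }.
      Root lily: left subtree has 0 nodes { }, right has 1 {pear}.
    Root cedar: left subtree has 3 nodes {kale, sage, plum}, right has 3 {rye, rose, fig}.
      Root plum: left subtree has 2 nodes {kale, sage}, right has 0 { }.
        Root sage: left subtree has 1 node {kale}, right has 0 { }.
      Root rose: left subtree has 1 node {rye}, right has 1 {fig}.

pear lily yew kale sage plum rye fig rose cedar moss fir elm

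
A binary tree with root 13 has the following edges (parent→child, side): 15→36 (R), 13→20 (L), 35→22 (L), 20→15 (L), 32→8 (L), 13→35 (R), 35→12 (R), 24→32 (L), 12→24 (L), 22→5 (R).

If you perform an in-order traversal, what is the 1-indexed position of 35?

7

In-order visits the left subtree, then the node, then the right subtree.
At 13: go left to 20.
  At 20: go left to 15.
    At 15: no left child.
    Visit 15.
    At 15: go right to 36.
      36 is a leaf — visit 36.
  Visit 20.
  At 20: no right child.
Visit 13.
At 13: go right to 35.
  At 35: go left to 22.
    At 22: no left child.
    Visit 22.
    At 22: go right to 5.
      5 is a leaf — visit 5.
  Visit 35.
  At 35: go right to 12.
    At 12: go left to 24.
      At 24: go left to 32.
        At 32: go left to 8.
          8 is a leaf — visit 8.
        Visit 32.
        At 32: no right child.
      Visit 24.
      At 24: no right child.
    Visit 12.
    At 12: no right child.
Full in-order sequence: 15, 36, 20, 13, 22, 5, 35, 8, 32, 24, 12.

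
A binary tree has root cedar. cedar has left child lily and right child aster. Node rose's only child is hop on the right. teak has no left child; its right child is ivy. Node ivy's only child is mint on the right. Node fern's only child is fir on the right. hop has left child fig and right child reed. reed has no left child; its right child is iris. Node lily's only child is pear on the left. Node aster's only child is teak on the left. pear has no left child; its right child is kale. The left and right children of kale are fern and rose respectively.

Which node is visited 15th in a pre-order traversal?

Pre-order visits the node, then its left subtree, then its right subtree.
Visit cedar.
At cedar: go left to lily.
  Visit lily.
  At lily: go left to pear.
    Visit pear.
    At pear: no left child.
    At pear: go right to kale.
      Visit kale.
      At kale: go left to fern.
        Visit fern.
        At fern: no left child.
        At fern: go right to fir.
          fir is a leaf — visit fir.
      At kale: go right to rose.
        Visit rose.
        At rose: no left child.
        At rose: go right to hop.
          Visit hop.
          At hop: go left to fig.
            fig is a leaf — visit fig.
          At hop: go right to reed.
            Visit reed.
            At reed: no left child.
            At reed: go right to iris.
              iris is a leaf — visit iris.
  At lily: no right child.
At cedar: go right to aster.
  Visit aster.
  At aster: go left to teak.
    Visit teak.
    At teak: no left child.
    At teak: go right to ivy.
      Visit ivy.
      At ivy: no left child.
      At ivy: go right to mint.
        mint is a leaf — visit mint.
  At aster: no right child.
Full pre-order sequence: cedar, lily, pear, kale, fern, fir, rose, hop, fig, reed, iris, aster, teak, ivy, mint.

mint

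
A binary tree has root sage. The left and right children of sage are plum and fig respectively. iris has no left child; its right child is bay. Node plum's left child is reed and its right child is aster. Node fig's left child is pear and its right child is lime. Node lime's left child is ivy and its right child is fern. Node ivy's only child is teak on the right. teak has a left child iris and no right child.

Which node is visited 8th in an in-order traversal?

In-order visits the left subtree, then the node, then the right subtree.
At sage: go left to plum.
  At plum: go left to reed.
    reed is a leaf — visit reed.
  Visit plum.
  At plum: go right to aster.
    aster is a leaf — visit aster.
Visit sage.
At sage: go right to fig.
  At fig: go left to pear.
    pear is a leaf — visit pear.
  Visit fig.
  At fig: go right to lime.
    At lime: go left to ivy.
      At ivy: no left child.
      Visit ivy.
      At ivy: go right to teak.
        At teak: go left to iris.
          At iris: no left child.
          Visit iris.
          At iris: go right to bay.
            bay is a leaf — visit bay.
        Visit teak.
        At teak: no right child.
    Visit lime.
    At lime: go right to fern.
      fern is a leaf — visit fern.
Full in-order sequence: reed, plum, aster, sage, pear, fig, ivy, iris, bay, teak, lime, fern.

iris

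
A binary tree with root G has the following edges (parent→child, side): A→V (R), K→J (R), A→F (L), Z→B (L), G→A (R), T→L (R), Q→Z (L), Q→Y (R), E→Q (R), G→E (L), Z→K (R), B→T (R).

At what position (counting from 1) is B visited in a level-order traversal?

Level-order visits nodes level by level from the root, left to right within each level.
Level 0: G
Level 1: E, A
Level 2: Q, F, V
Level 3: Z, Y
Level 4: B, K
Level 5: T, J
Level 6: L
Full level-order sequence: G, E, A, Q, F, V, Z, Y, B, K, T, J, L.

9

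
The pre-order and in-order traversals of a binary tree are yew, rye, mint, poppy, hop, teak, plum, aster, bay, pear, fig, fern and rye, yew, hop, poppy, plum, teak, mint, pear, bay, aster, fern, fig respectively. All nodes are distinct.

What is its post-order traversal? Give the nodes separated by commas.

rye, hop, plum, teak, poppy, pear, bay, fern, fig, aster, mint, yew

The first element of pre-order is the root; it splits in-order into left and right subtrees.
Root yew: left subtree has 1 node {rye}, right has 10 {hop, poppy, plum, teak, mint, pear, bay, aster, fern, fig}.
  Root mint: left subtree has 4 nodes {hop, poppy, plum, teak}, right has 5 {pear, bay, aster, fern, fig}.
    Root poppy: left subtree has 1 node {hop}, right has 2 {plum, teak}.
      Root teak: left subtree has 1 node {plum}, right has 0 { }.
    Root aster: left subtree has 2 nodes {pear, bay}, right has 2 {fern, fig}.
      Root bay: left subtree has 1 node {pear}, right has 0 { }.
      Root fig: left subtree has 1 node {fern}, right has 0 { }.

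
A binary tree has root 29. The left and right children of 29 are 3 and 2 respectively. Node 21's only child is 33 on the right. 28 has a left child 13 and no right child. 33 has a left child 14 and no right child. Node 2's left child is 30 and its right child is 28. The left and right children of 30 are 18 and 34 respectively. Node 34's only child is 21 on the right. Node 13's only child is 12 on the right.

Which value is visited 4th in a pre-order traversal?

Pre-order visits the node, then its left subtree, then its right subtree.
Visit 29.
At 29: go left to 3.
  3 is a leaf — visit 3.
At 29: go right to 2.
  Visit 2.
  At 2: go left to 30.
    Visit 30.
    At 30: go left to 18.
      18 is a leaf — visit 18.
    At 30: go right to 34.
      Visit 34.
      At 34: no left child.
      At 34: go right to 21.
        Visit 21.
        At 21: no left child.
        At 21: go right to 33.
          Visit 33.
          At 33: go left to 14.
            14 is a leaf — visit 14.
          At 33: no right child.
  At 2: go right to 28.
    Visit 28.
    At 28: go left to 13.
      Visit 13.
      At 13: no left child.
      At 13: go right to 12.
        12 is a leaf — visit 12.
    At 28: no right child.
Full pre-order sequence: 29, 3, 2, 30, 18, 34, 21, 33, 14, 28, 13, 12.

30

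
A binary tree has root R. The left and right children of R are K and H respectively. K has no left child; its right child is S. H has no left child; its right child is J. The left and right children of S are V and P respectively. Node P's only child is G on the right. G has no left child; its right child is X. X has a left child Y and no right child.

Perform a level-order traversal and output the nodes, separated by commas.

R, K, H, S, J, V, P, G, X, Y

Level-order visits nodes level by level from the root, left to right within each level.
Level 0: R
Level 1: K, H
Level 2: S, J
Level 3: V, P
Level 4: G
Level 5: X
Level 6: Y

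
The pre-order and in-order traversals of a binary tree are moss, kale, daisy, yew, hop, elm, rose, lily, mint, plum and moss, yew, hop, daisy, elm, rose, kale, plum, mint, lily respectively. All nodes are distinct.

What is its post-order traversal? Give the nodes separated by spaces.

hop yew rose elm daisy plum mint lily kale moss

The first element of pre-order is the root; it splits in-order into left and right subtrees.
Root moss: left subtree has 0 nodes { }, right has 9 {yew, hop, daisy, elm, rose, kale, plum, mint, lily}.
  Root kale: left subtree has 5 nodes {yew, hop, daisy, elm, rose}, right has 3 {plum, mint, lily}.
    Root daisy: left subtree has 2 nodes {yew, hop}, right has 2 {elm, rose}.
      Root yew: left subtree has 0 nodes { }, right has 1 {hop}.
      Root elm: left subtree has 0 nodes { }, right has 1 {rose}.
    Root lily: left subtree has 2 nodes {plum, mint}, right has 0 { }.
      Root mint: left subtree has 1 node {plum}, right has 0 { }.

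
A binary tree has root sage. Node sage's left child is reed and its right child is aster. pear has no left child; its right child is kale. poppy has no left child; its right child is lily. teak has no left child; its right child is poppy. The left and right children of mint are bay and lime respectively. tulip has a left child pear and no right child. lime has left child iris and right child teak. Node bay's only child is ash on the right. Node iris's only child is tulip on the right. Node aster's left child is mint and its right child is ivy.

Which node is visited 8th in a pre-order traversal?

iris

Pre-order visits the node, then its left subtree, then its right subtree.
Visit sage.
At sage: go left to reed.
  reed is a leaf — visit reed.
At sage: go right to aster.
  Visit aster.
  At aster: go left to mint.
    Visit mint.
    At mint: go left to bay.
      Visit bay.
      At bay: no left child.
      At bay: go right to ash.
        ash is a leaf — visit ash.
    At mint: go right to lime.
      Visit lime.
      At lime: go left to iris.
        Visit iris.
        At iris: no left child.
        At iris: go right to tulip.
          Visit tulip.
          At tulip: go left to pear.
            Visit pear.
            At pear: no left child.
            At pear: go right to kale.
              kale is a leaf — visit kale.
          At tulip: no right child.
      At lime: go right to teak.
        Visit teak.
        At teak: no left child.
        At teak: go right to poppy.
          Visit poppy.
          At poppy: no left child.
          At poppy: go right to lily.
            lily is a leaf — visit lily.
  At aster: go right to ivy.
    ivy is a leaf — visit ivy.
Full pre-order sequence: sage, reed, aster, mint, bay, ash, lime, iris, tulip, pear, kale, teak, poppy, lily, ivy.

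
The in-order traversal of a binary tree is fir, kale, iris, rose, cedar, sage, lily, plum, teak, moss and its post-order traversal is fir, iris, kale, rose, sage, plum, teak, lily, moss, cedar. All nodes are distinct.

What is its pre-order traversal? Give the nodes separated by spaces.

cedar rose kale fir iris moss lily sage teak plum

The last element of post-order is the root; it splits in-order into left and right subtrees.
Root cedar: left subtree has 4 nodes {fir, kale, iris, rose}, right has 5 {sage, lily, plum, teak, moss}.
  Root rose: left subtree has 3 nodes {fir, kale, iris}, right has 0 { }.
    Root kale: left subtree has 1 node {fir}, right has 1 {iris}.
  Root moss: left subtree has 4 nodes {sage, lily, plum, teak}, right has 0 { }.
    Root lily: left subtree has 1 node {sage}, right has 2 {plum, teak}.
      Root teak: left subtree has 1 node {plum}, right has 0 { }.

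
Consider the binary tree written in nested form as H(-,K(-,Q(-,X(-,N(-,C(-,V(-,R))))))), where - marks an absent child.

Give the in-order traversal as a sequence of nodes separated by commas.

H, K, Q, X, N, C, V, R

In-order visits the left subtree, then the node, then the right subtree.
At H: no left child.
Visit H.
At H: go right to K.
  At K: no left child.
  Visit K.
  At K: go right to Q.
    At Q: no left child.
    Visit Q.
    At Q: go right to X.
      At X: no left child.
      Visit X.
      At X: go right to N.
        At N: no left child.
        Visit N.
        At N: go right to C.
          At C: no left child.
          Visit C.
          At C: go right to V.
            At V: no left child.
            Visit V.
            At V: go right to R.
              R is a leaf — visit R.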